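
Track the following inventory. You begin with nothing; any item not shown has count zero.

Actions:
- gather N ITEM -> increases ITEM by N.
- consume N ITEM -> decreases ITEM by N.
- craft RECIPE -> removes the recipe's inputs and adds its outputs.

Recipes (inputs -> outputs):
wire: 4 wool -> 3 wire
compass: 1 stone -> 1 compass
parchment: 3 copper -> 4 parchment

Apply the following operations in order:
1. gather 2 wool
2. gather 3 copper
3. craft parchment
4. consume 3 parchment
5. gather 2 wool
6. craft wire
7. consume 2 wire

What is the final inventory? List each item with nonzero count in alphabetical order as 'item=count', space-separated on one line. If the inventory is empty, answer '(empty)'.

After 1 (gather 2 wool): wool=2
After 2 (gather 3 copper): copper=3 wool=2
After 3 (craft parchment): parchment=4 wool=2
After 4 (consume 3 parchment): parchment=1 wool=2
After 5 (gather 2 wool): parchment=1 wool=4
After 6 (craft wire): parchment=1 wire=3
After 7 (consume 2 wire): parchment=1 wire=1

Answer: parchment=1 wire=1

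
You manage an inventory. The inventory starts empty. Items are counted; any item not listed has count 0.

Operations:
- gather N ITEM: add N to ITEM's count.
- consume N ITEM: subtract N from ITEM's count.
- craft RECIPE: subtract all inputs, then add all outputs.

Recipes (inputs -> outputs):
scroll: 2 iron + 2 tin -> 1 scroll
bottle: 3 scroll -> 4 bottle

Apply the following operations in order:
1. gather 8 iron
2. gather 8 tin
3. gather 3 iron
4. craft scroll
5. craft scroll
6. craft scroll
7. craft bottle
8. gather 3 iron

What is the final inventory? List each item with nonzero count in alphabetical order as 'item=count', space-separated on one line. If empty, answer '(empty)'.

After 1 (gather 8 iron): iron=8
After 2 (gather 8 tin): iron=8 tin=8
After 3 (gather 3 iron): iron=11 tin=8
After 4 (craft scroll): iron=9 scroll=1 tin=6
After 5 (craft scroll): iron=7 scroll=2 tin=4
After 6 (craft scroll): iron=5 scroll=3 tin=2
After 7 (craft bottle): bottle=4 iron=5 tin=2
After 8 (gather 3 iron): bottle=4 iron=8 tin=2

Answer: bottle=4 iron=8 tin=2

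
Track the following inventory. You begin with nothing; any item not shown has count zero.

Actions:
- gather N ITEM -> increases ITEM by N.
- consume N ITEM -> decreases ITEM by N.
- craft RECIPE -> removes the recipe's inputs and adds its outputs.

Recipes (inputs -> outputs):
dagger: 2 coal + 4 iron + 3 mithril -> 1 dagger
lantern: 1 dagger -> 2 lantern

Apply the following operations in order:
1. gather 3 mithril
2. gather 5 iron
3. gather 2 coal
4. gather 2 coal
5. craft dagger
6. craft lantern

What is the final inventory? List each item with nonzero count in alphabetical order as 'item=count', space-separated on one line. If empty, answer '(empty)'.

After 1 (gather 3 mithril): mithril=3
After 2 (gather 5 iron): iron=5 mithril=3
After 3 (gather 2 coal): coal=2 iron=5 mithril=3
After 4 (gather 2 coal): coal=4 iron=5 mithril=3
After 5 (craft dagger): coal=2 dagger=1 iron=1
After 6 (craft lantern): coal=2 iron=1 lantern=2

Answer: coal=2 iron=1 lantern=2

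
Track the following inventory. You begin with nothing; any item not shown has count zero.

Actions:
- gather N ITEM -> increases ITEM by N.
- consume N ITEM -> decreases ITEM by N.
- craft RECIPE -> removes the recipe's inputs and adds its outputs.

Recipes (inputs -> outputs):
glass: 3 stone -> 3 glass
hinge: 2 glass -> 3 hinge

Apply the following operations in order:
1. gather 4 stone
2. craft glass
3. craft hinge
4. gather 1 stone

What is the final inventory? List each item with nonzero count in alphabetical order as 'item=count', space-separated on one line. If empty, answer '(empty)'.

Answer: glass=1 hinge=3 stone=2

Derivation:
After 1 (gather 4 stone): stone=4
After 2 (craft glass): glass=3 stone=1
After 3 (craft hinge): glass=1 hinge=3 stone=1
After 4 (gather 1 stone): glass=1 hinge=3 stone=2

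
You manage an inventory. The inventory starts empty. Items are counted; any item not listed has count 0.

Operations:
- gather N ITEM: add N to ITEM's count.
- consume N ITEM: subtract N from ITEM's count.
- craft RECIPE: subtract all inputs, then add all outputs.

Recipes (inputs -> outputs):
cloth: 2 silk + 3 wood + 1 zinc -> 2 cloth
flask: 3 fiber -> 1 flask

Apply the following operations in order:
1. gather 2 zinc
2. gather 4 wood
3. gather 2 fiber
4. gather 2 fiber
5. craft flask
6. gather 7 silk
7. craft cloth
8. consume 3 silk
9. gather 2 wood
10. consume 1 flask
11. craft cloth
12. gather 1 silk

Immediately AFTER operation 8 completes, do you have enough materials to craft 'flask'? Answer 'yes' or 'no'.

After 1 (gather 2 zinc): zinc=2
After 2 (gather 4 wood): wood=4 zinc=2
After 3 (gather 2 fiber): fiber=2 wood=4 zinc=2
After 4 (gather 2 fiber): fiber=4 wood=4 zinc=2
After 5 (craft flask): fiber=1 flask=1 wood=4 zinc=2
After 6 (gather 7 silk): fiber=1 flask=1 silk=7 wood=4 zinc=2
After 7 (craft cloth): cloth=2 fiber=1 flask=1 silk=5 wood=1 zinc=1
After 8 (consume 3 silk): cloth=2 fiber=1 flask=1 silk=2 wood=1 zinc=1

Answer: no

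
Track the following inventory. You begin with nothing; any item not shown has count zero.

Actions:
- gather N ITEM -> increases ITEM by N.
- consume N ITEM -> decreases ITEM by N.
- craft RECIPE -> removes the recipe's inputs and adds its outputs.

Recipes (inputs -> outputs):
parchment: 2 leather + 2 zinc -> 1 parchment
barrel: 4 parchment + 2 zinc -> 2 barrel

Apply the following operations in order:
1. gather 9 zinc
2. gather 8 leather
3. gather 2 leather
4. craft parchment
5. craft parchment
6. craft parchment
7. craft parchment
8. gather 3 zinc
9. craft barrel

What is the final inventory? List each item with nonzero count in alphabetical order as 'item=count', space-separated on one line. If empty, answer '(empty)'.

Answer: barrel=2 leather=2 zinc=2

Derivation:
After 1 (gather 9 zinc): zinc=9
After 2 (gather 8 leather): leather=8 zinc=9
After 3 (gather 2 leather): leather=10 zinc=9
After 4 (craft parchment): leather=8 parchment=1 zinc=7
After 5 (craft parchment): leather=6 parchment=2 zinc=5
After 6 (craft parchment): leather=4 parchment=3 zinc=3
After 7 (craft parchment): leather=2 parchment=4 zinc=1
After 8 (gather 3 zinc): leather=2 parchment=4 zinc=4
After 9 (craft barrel): barrel=2 leather=2 zinc=2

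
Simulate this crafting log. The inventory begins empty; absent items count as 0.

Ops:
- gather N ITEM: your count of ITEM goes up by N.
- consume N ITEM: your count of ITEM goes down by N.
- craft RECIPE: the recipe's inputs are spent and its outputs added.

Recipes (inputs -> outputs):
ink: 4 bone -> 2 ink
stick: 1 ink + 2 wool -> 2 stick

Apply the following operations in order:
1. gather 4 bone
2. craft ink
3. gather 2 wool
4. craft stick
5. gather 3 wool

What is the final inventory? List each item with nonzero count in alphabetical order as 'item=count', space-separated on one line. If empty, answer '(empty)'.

After 1 (gather 4 bone): bone=4
After 2 (craft ink): ink=2
After 3 (gather 2 wool): ink=2 wool=2
After 4 (craft stick): ink=1 stick=2
After 5 (gather 3 wool): ink=1 stick=2 wool=3

Answer: ink=1 stick=2 wool=3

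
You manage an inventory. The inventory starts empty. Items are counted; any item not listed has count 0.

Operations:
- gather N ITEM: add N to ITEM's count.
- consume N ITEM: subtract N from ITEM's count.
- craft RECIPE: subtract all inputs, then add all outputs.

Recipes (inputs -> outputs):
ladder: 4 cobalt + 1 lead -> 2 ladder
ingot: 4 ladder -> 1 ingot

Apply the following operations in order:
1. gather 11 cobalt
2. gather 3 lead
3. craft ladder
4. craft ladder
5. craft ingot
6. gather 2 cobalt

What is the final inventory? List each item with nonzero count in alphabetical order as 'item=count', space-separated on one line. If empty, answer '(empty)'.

Answer: cobalt=5 ingot=1 lead=1

Derivation:
After 1 (gather 11 cobalt): cobalt=11
After 2 (gather 3 lead): cobalt=11 lead=3
After 3 (craft ladder): cobalt=7 ladder=2 lead=2
After 4 (craft ladder): cobalt=3 ladder=4 lead=1
After 5 (craft ingot): cobalt=3 ingot=1 lead=1
After 6 (gather 2 cobalt): cobalt=5 ingot=1 lead=1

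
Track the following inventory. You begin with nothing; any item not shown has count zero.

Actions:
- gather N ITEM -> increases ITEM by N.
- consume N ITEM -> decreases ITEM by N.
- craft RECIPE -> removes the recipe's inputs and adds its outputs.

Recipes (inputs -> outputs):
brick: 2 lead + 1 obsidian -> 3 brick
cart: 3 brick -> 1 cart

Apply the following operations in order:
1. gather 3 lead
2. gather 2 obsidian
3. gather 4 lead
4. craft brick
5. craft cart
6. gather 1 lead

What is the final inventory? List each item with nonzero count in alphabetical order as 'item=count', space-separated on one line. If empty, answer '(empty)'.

After 1 (gather 3 lead): lead=3
After 2 (gather 2 obsidian): lead=3 obsidian=2
After 3 (gather 4 lead): lead=7 obsidian=2
After 4 (craft brick): brick=3 lead=5 obsidian=1
After 5 (craft cart): cart=1 lead=5 obsidian=1
After 6 (gather 1 lead): cart=1 lead=6 obsidian=1

Answer: cart=1 lead=6 obsidian=1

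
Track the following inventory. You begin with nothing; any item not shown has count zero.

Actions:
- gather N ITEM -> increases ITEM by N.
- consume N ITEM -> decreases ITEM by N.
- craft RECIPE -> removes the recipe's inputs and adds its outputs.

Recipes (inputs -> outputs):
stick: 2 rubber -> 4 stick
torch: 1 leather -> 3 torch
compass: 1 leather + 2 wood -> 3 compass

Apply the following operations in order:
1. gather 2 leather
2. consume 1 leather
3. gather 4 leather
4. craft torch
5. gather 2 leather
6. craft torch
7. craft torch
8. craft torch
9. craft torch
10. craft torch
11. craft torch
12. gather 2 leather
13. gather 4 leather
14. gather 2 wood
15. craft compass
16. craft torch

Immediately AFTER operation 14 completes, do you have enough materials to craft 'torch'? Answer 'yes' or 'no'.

After 1 (gather 2 leather): leather=2
After 2 (consume 1 leather): leather=1
After 3 (gather 4 leather): leather=5
After 4 (craft torch): leather=4 torch=3
After 5 (gather 2 leather): leather=6 torch=3
After 6 (craft torch): leather=5 torch=6
After 7 (craft torch): leather=4 torch=9
After 8 (craft torch): leather=3 torch=12
After 9 (craft torch): leather=2 torch=15
After 10 (craft torch): leather=1 torch=18
After 11 (craft torch): torch=21
After 12 (gather 2 leather): leather=2 torch=21
After 13 (gather 4 leather): leather=6 torch=21
After 14 (gather 2 wood): leather=6 torch=21 wood=2

Answer: yes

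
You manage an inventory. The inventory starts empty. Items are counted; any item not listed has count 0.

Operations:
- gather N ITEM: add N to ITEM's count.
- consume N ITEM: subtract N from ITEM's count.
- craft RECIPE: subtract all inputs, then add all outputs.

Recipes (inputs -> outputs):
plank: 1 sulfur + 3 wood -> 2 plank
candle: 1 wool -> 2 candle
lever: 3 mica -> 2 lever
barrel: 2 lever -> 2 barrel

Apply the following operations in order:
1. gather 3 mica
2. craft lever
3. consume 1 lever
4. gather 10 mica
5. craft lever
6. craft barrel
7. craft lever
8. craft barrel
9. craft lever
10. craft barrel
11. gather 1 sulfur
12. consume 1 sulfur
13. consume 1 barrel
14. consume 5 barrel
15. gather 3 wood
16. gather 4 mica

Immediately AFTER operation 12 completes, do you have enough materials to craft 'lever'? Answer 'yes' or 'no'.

Answer: no

Derivation:
After 1 (gather 3 mica): mica=3
After 2 (craft lever): lever=2
After 3 (consume 1 lever): lever=1
After 4 (gather 10 mica): lever=1 mica=10
After 5 (craft lever): lever=3 mica=7
After 6 (craft barrel): barrel=2 lever=1 mica=7
After 7 (craft lever): barrel=2 lever=3 mica=4
After 8 (craft barrel): barrel=4 lever=1 mica=4
After 9 (craft lever): barrel=4 lever=3 mica=1
After 10 (craft barrel): barrel=6 lever=1 mica=1
After 11 (gather 1 sulfur): barrel=6 lever=1 mica=1 sulfur=1
After 12 (consume 1 sulfur): barrel=6 lever=1 mica=1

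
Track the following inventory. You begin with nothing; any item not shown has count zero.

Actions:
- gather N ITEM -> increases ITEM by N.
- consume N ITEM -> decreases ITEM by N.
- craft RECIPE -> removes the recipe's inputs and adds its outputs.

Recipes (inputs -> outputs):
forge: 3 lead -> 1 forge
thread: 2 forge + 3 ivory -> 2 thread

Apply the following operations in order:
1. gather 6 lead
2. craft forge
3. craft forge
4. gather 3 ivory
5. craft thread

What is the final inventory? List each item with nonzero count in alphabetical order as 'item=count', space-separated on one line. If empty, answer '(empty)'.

After 1 (gather 6 lead): lead=6
After 2 (craft forge): forge=1 lead=3
After 3 (craft forge): forge=2
After 4 (gather 3 ivory): forge=2 ivory=3
After 5 (craft thread): thread=2

Answer: thread=2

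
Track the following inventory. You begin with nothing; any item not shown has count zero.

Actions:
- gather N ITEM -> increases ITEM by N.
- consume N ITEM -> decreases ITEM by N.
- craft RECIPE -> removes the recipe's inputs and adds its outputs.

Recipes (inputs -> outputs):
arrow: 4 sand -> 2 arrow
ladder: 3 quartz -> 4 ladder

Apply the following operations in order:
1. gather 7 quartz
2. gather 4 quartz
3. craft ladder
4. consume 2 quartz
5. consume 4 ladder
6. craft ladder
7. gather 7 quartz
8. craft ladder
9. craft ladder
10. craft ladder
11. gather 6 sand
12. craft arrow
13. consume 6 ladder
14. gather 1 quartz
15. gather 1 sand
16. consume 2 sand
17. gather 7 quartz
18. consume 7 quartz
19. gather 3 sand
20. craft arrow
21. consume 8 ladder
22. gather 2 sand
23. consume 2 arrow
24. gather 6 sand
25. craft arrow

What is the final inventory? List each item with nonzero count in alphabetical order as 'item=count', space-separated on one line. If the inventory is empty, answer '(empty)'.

After 1 (gather 7 quartz): quartz=7
After 2 (gather 4 quartz): quartz=11
After 3 (craft ladder): ladder=4 quartz=8
After 4 (consume 2 quartz): ladder=4 quartz=6
After 5 (consume 4 ladder): quartz=6
After 6 (craft ladder): ladder=4 quartz=3
After 7 (gather 7 quartz): ladder=4 quartz=10
After 8 (craft ladder): ladder=8 quartz=7
After 9 (craft ladder): ladder=12 quartz=4
After 10 (craft ladder): ladder=16 quartz=1
After 11 (gather 6 sand): ladder=16 quartz=1 sand=6
After 12 (craft arrow): arrow=2 ladder=16 quartz=1 sand=2
After 13 (consume 6 ladder): arrow=2 ladder=10 quartz=1 sand=2
After 14 (gather 1 quartz): arrow=2 ladder=10 quartz=2 sand=2
After 15 (gather 1 sand): arrow=2 ladder=10 quartz=2 sand=3
After 16 (consume 2 sand): arrow=2 ladder=10 quartz=2 sand=1
After 17 (gather 7 quartz): arrow=2 ladder=10 quartz=9 sand=1
After 18 (consume 7 quartz): arrow=2 ladder=10 quartz=2 sand=1
After 19 (gather 3 sand): arrow=2 ladder=10 quartz=2 sand=4
After 20 (craft arrow): arrow=4 ladder=10 quartz=2
After 21 (consume 8 ladder): arrow=4 ladder=2 quartz=2
After 22 (gather 2 sand): arrow=4 ladder=2 quartz=2 sand=2
After 23 (consume 2 arrow): arrow=2 ladder=2 quartz=2 sand=2
After 24 (gather 6 sand): arrow=2 ladder=2 quartz=2 sand=8
After 25 (craft arrow): arrow=4 ladder=2 quartz=2 sand=4

Answer: arrow=4 ladder=2 quartz=2 sand=4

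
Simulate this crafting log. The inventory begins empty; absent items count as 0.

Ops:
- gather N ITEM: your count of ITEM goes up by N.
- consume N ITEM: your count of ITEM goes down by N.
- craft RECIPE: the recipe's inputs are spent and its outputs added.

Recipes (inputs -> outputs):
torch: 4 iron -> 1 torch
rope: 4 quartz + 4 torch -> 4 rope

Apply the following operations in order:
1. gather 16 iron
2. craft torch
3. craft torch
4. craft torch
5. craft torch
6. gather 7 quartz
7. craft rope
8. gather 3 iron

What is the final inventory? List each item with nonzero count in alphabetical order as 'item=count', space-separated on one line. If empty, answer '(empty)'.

After 1 (gather 16 iron): iron=16
After 2 (craft torch): iron=12 torch=1
After 3 (craft torch): iron=8 torch=2
After 4 (craft torch): iron=4 torch=3
After 5 (craft torch): torch=4
After 6 (gather 7 quartz): quartz=7 torch=4
After 7 (craft rope): quartz=3 rope=4
After 8 (gather 3 iron): iron=3 quartz=3 rope=4

Answer: iron=3 quartz=3 rope=4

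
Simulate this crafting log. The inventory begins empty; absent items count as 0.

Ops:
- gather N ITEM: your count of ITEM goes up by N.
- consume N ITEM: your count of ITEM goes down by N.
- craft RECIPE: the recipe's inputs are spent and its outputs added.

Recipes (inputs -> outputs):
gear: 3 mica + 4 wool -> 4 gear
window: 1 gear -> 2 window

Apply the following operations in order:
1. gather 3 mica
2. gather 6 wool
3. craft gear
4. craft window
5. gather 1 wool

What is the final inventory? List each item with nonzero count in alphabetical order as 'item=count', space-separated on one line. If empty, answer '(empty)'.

Answer: gear=3 window=2 wool=3

Derivation:
After 1 (gather 3 mica): mica=3
After 2 (gather 6 wool): mica=3 wool=6
After 3 (craft gear): gear=4 wool=2
After 4 (craft window): gear=3 window=2 wool=2
After 5 (gather 1 wool): gear=3 window=2 wool=3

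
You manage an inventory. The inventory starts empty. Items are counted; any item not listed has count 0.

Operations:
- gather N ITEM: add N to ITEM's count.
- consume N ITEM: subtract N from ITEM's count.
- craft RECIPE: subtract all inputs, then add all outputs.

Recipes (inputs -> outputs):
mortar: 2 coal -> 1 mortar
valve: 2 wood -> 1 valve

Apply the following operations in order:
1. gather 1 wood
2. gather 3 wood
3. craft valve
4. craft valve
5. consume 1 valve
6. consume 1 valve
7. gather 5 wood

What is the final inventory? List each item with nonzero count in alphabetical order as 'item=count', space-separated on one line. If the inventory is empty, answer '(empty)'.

Answer: wood=5

Derivation:
After 1 (gather 1 wood): wood=1
After 2 (gather 3 wood): wood=4
After 3 (craft valve): valve=1 wood=2
After 4 (craft valve): valve=2
After 5 (consume 1 valve): valve=1
After 6 (consume 1 valve): (empty)
After 7 (gather 5 wood): wood=5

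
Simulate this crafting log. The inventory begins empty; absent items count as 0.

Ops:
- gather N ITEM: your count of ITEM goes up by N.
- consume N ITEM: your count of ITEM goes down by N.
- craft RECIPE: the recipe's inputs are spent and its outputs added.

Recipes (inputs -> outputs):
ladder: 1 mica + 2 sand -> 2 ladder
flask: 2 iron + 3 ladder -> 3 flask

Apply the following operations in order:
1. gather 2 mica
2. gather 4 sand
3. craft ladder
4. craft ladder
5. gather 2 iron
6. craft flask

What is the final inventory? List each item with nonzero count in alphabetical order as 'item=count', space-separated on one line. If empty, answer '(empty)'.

After 1 (gather 2 mica): mica=2
After 2 (gather 4 sand): mica=2 sand=4
After 3 (craft ladder): ladder=2 mica=1 sand=2
After 4 (craft ladder): ladder=4
After 5 (gather 2 iron): iron=2 ladder=4
After 6 (craft flask): flask=3 ladder=1

Answer: flask=3 ladder=1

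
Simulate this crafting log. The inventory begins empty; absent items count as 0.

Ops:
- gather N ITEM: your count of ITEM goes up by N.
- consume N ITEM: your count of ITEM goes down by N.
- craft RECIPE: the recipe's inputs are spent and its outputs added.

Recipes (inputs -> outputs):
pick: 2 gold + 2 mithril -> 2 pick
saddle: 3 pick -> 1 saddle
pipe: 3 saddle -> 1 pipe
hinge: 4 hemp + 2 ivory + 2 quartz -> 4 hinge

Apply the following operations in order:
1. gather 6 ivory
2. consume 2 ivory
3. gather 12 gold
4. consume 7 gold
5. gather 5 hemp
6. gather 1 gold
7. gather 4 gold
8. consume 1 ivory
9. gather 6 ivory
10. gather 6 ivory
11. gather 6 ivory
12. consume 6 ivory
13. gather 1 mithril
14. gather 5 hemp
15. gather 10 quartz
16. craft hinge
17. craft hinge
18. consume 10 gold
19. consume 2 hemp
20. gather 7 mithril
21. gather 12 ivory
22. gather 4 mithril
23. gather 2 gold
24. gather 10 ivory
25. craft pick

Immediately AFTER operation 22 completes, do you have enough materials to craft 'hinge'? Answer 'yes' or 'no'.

Answer: no

Derivation:
After 1 (gather 6 ivory): ivory=6
After 2 (consume 2 ivory): ivory=4
After 3 (gather 12 gold): gold=12 ivory=4
After 4 (consume 7 gold): gold=5 ivory=4
After 5 (gather 5 hemp): gold=5 hemp=5 ivory=4
After 6 (gather 1 gold): gold=6 hemp=5 ivory=4
After 7 (gather 4 gold): gold=10 hemp=5 ivory=4
After 8 (consume 1 ivory): gold=10 hemp=5 ivory=3
After 9 (gather 6 ivory): gold=10 hemp=5 ivory=9
After 10 (gather 6 ivory): gold=10 hemp=5 ivory=15
After 11 (gather 6 ivory): gold=10 hemp=5 ivory=21
After 12 (consume 6 ivory): gold=10 hemp=5 ivory=15
After 13 (gather 1 mithril): gold=10 hemp=5 ivory=15 mithril=1
After 14 (gather 5 hemp): gold=10 hemp=10 ivory=15 mithril=1
After 15 (gather 10 quartz): gold=10 hemp=10 ivory=15 mithril=1 quartz=10
After 16 (craft hinge): gold=10 hemp=6 hinge=4 ivory=13 mithril=1 quartz=8
After 17 (craft hinge): gold=10 hemp=2 hinge=8 ivory=11 mithril=1 quartz=6
After 18 (consume 10 gold): hemp=2 hinge=8 ivory=11 mithril=1 quartz=6
After 19 (consume 2 hemp): hinge=8 ivory=11 mithril=1 quartz=6
After 20 (gather 7 mithril): hinge=8 ivory=11 mithril=8 quartz=6
After 21 (gather 12 ivory): hinge=8 ivory=23 mithril=8 quartz=6
After 22 (gather 4 mithril): hinge=8 ivory=23 mithril=12 quartz=6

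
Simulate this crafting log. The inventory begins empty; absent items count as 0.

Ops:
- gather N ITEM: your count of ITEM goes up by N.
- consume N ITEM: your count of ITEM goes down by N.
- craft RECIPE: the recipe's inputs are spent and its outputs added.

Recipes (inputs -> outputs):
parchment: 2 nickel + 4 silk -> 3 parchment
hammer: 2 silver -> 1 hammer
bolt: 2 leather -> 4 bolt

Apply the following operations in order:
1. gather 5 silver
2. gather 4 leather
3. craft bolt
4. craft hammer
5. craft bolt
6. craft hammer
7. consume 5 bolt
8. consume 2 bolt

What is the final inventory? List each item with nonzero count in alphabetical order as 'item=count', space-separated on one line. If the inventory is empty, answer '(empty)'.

Answer: bolt=1 hammer=2 silver=1

Derivation:
After 1 (gather 5 silver): silver=5
After 2 (gather 4 leather): leather=4 silver=5
After 3 (craft bolt): bolt=4 leather=2 silver=5
After 4 (craft hammer): bolt=4 hammer=1 leather=2 silver=3
After 5 (craft bolt): bolt=8 hammer=1 silver=3
After 6 (craft hammer): bolt=8 hammer=2 silver=1
After 7 (consume 5 bolt): bolt=3 hammer=2 silver=1
After 8 (consume 2 bolt): bolt=1 hammer=2 silver=1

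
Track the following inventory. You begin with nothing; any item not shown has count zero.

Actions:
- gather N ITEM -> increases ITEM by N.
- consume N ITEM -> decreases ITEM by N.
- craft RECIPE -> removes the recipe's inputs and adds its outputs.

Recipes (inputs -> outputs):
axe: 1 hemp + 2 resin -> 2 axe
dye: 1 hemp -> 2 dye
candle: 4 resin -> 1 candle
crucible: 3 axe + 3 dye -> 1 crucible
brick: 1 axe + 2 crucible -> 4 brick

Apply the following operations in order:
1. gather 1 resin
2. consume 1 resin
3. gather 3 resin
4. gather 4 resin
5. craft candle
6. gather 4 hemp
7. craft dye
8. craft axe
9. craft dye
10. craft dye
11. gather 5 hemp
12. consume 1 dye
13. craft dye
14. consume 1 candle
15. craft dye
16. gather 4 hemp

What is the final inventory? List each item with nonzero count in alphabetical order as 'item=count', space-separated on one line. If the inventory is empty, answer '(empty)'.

Answer: axe=2 dye=9 hemp=7 resin=1

Derivation:
After 1 (gather 1 resin): resin=1
After 2 (consume 1 resin): (empty)
After 3 (gather 3 resin): resin=3
After 4 (gather 4 resin): resin=7
After 5 (craft candle): candle=1 resin=3
After 6 (gather 4 hemp): candle=1 hemp=4 resin=3
After 7 (craft dye): candle=1 dye=2 hemp=3 resin=3
After 8 (craft axe): axe=2 candle=1 dye=2 hemp=2 resin=1
After 9 (craft dye): axe=2 candle=1 dye=4 hemp=1 resin=1
After 10 (craft dye): axe=2 candle=1 dye=6 resin=1
After 11 (gather 5 hemp): axe=2 candle=1 dye=6 hemp=5 resin=1
After 12 (consume 1 dye): axe=2 candle=1 dye=5 hemp=5 resin=1
After 13 (craft dye): axe=2 candle=1 dye=7 hemp=4 resin=1
After 14 (consume 1 candle): axe=2 dye=7 hemp=4 resin=1
After 15 (craft dye): axe=2 dye=9 hemp=3 resin=1
After 16 (gather 4 hemp): axe=2 dye=9 hemp=7 resin=1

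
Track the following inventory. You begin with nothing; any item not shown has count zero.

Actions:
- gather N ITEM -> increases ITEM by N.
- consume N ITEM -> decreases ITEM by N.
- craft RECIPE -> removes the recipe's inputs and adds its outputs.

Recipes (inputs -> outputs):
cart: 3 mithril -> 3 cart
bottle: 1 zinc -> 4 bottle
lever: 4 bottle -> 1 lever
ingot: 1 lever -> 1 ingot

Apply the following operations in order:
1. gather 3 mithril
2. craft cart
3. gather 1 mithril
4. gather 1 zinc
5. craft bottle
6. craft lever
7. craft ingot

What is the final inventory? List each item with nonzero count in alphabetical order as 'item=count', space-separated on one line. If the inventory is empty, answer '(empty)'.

After 1 (gather 3 mithril): mithril=3
After 2 (craft cart): cart=3
After 3 (gather 1 mithril): cart=3 mithril=1
After 4 (gather 1 zinc): cart=3 mithril=1 zinc=1
After 5 (craft bottle): bottle=4 cart=3 mithril=1
After 6 (craft lever): cart=3 lever=1 mithril=1
After 7 (craft ingot): cart=3 ingot=1 mithril=1

Answer: cart=3 ingot=1 mithril=1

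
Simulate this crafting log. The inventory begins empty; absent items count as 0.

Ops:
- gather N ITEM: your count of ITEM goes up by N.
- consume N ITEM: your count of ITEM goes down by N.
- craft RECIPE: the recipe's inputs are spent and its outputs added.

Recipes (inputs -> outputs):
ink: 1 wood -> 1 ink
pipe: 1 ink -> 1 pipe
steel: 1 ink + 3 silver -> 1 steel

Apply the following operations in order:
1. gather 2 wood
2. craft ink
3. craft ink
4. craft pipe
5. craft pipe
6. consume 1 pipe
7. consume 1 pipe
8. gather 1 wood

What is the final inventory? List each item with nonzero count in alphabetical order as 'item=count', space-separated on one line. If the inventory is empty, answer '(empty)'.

After 1 (gather 2 wood): wood=2
After 2 (craft ink): ink=1 wood=1
After 3 (craft ink): ink=2
After 4 (craft pipe): ink=1 pipe=1
After 5 (craft pipe): pipe=2
After 6 (consume 1 pipe): pipe=1
After 7 (consume 1 pipe): (empty)
After 8 (gather 1 wood): wood=1

Answer: wood=1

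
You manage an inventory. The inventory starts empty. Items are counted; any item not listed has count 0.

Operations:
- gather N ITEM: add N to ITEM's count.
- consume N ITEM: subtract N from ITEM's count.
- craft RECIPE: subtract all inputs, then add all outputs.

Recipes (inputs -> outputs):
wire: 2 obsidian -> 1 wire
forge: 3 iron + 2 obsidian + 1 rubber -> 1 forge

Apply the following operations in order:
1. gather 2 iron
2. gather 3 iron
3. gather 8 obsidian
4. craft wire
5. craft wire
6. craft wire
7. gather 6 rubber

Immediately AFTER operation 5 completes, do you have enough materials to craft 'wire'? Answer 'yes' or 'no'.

After 1 (gather 2 iron): iron=2
After 2 (gather 3 iron): iron=5
After 3 (gather 8 obsidian): iron=5 obsidian=8
After 4 (craft wire): iron=5 obsidian=6 wire=1
After 5 (craft wire): iron=5 obsidian=4 wire=2

Answer: yes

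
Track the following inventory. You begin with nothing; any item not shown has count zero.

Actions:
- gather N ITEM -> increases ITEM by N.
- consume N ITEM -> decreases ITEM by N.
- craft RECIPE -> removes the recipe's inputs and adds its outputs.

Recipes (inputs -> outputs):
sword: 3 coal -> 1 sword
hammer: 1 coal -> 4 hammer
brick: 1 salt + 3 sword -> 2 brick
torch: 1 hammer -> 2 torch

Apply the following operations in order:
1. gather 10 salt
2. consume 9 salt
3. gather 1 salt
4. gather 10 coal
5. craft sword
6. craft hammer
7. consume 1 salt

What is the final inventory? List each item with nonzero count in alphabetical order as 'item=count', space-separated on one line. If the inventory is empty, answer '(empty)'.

Answer: coal=6 hammer=4 salt=1 sword=1

Derivation:
After 1 (gather 10 salt): salt=10
After 2 (consume 9 salt): salt=1
After 3 (gather 1 salt): salt=2
After 4 (gather 10 coal): coal=10 salt=2
After 5 (craft sword): coal=7 salt=2 sword=1
After 6 (craft hammer): coal=6 hammer=4 salt=2 sword=1
After 7 (consume 1 salt): coal=6 hammer=4 salt=1 sword=1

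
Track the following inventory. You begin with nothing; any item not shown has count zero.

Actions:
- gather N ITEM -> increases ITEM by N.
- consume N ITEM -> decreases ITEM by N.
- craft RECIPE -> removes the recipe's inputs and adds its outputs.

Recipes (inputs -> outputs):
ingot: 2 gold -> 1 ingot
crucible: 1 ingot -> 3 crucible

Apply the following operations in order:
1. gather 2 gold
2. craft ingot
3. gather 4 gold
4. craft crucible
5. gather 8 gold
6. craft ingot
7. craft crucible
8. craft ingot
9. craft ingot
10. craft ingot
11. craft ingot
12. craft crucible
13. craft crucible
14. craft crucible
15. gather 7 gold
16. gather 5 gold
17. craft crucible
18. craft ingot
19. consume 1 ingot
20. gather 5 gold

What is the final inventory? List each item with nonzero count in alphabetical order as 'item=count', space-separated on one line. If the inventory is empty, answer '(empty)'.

After 1 (gather 2 gold): gold=2
After 2 (craft ingot): ingot=1
After 3 (gather 4 gold): gold=4 ingot=1
After 4 (craft crucible): crucible=3 gold=4
After 5 (gather 8 gold): crucible=3 gold=12
After 6 (craft ingot): crucible=3 gold=10 ingot=1
After 7 (craft crucible): crucible=6 gold=10
After 8 (craft ingot): crucible=6 gold=8 ingot=1
After 9 (craft ingot): crucible=6 gold=6 ingot=2
After 10 (craft ingot): crucible=6 gold=4 ingot=3
After 11 (craft ingot): crucible=6 gold=2 ingot=4
After 12 (craft crucible): crucible=9 gold=2 ingot=3
After 13 (craft crucible): crucible=12 gold=2 ingot=2
After 14 (craft crucible): crucible=15 gold=2 ingot=1
After 15 (gather 7 gold): crucible=15 gold=9 ingot=1
After 16 (gather 5 gold): crucible=15 gold=14 ingot=1
After 17 (craft crucible): crucible=18 gold=14
After 18 (craft ingot): crucible=18 gold=12 ingot=1
After 19 (consume 1 ingot): crucible=18 gold=12
After 20 (gather 5 gold): crucible=18 gold=17

Answer: crucible=18 gold=17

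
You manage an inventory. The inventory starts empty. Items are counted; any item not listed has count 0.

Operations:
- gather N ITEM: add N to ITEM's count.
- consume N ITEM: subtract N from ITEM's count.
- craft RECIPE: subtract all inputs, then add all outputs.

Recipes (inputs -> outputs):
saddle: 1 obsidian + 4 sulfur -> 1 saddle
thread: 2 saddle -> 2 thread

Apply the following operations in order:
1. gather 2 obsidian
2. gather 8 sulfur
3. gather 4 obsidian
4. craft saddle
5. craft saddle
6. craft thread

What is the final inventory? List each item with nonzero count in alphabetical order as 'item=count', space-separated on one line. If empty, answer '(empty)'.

After 1 (gather 2 obsidian): obsidian=2
After 2 (gather 8 sulfur): obsidian=2 sulfur=8
After 3 (gather 4 obsidian): obsidian=6 sulfur=8
After 4 (craft saddle): obsidian=5 saddle=1 sulfur=4
After 5 (craft saddle): obsidian=4 saddle=2
After 6 (craft thread): obsidian=4 thread=2

Answer: obsidian=4 thread=2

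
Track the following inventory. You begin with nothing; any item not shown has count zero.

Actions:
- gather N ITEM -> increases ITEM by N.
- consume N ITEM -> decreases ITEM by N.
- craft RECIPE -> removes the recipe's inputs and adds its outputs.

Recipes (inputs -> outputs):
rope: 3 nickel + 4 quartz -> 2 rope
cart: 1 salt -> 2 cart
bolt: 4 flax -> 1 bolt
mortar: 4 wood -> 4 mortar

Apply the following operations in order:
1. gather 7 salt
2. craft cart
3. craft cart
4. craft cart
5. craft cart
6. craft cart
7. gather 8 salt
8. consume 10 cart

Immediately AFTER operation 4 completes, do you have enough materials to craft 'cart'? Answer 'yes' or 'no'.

Answer: yes

Derivation:
After 1 (gather 7 salt): salt=7
After 2 (craft cart): cart=2 salt=6
After 3 (craft cart): cart=4 salt=5
After 4 (craft cart): cart=6 salt=4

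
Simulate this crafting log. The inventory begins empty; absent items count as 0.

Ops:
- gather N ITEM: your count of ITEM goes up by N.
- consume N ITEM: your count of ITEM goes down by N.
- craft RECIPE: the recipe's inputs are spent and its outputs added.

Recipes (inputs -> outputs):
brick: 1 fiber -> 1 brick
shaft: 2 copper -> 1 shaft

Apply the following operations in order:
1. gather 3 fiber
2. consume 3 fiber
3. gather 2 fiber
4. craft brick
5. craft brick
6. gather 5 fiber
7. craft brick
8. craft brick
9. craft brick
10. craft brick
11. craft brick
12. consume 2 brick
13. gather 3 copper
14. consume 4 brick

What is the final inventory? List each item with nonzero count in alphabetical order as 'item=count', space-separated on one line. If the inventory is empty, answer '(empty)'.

After 1 (gather 3 fiber): fiber=3
After 2 (consume 3 fiber): (empty)
After 3 (gather 2 fiber): fiber=2
After 4 (craft brick): brick=1 fiber=1
After 5 (craft brick): brick=2
After 6 (gather 5 fiber): brick=2 fiber=5
After 7 (craft brick): brick=3 fiber=4
After 8 (craft brick): brick=4 fiber=3
After 9 (craft brick): brick=5 fiber=2
After 10 (craft brick): brick=6 fiber=1
After 11 (craft brick): brick=7
After 12 (consume 2 brick): brick=5
After 13 (gather 3 copper): brick=5 copper=3
After 14 (consume 4 brick): brick=1 copper=3

Answer: brick=1 copper=3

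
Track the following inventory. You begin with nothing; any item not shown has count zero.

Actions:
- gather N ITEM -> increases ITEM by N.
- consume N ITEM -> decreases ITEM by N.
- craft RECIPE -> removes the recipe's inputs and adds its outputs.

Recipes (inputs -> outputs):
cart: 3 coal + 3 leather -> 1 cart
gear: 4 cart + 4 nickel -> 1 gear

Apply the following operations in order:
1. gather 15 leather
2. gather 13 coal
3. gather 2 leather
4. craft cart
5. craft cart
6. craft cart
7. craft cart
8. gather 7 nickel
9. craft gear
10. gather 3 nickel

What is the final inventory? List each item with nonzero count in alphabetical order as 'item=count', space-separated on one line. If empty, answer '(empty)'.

Answer: coal=1 gear=1 leather=5 nickel=6

Derivation:
After 1 (gather 15 leather): leather=15
After 2 (gather 13 coal): coal=13 leather=15
After 3 (gather 2 leather): coal=13 leather=17
After 4 (craft cart): cart=1 coal=10 leather=14
After 5 (craft cart): cart=2 coal=7 leather=11
After 6 (craft cart): cart=3 coal=4 leather=8
After 7 (craft cart): cart=4 coal=1 leather=5
After 8 (gather 7 nickel): cart=4 coal=1 leather=5 nickel=7
After 9 (craft gear): coal=1 gear=1 leather=5 nickel=3
After 10 (gather 3 nickel): coal=1 gear=1 leather=5 nickel=6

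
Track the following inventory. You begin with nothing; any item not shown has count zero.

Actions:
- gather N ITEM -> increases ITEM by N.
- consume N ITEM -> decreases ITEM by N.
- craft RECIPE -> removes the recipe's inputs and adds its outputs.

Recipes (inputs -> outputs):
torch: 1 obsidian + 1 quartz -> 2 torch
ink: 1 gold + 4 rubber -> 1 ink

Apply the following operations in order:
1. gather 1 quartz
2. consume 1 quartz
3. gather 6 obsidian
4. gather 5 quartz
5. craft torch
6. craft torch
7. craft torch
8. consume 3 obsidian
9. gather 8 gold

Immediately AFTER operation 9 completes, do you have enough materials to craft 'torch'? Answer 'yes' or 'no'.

Answer: no

Derivation:
After 1 (gather 1 quartz): quartz=1
After 2 (consume 1 quartz): (empty)
After 3 (gather 6 obsidian): obsidian=6
After 4 (gather 5 quartz): obsidian=6 quartz=5
After 5 (craft torch): obsidian=5 quartz=4 torch=2
After 6 (craft torch): obsidian=4 quartz=3 torch=4
After 7 (craft torch): obsidian=3 quartz=2 torch=6
After 8 (consume 3 obsidian): quartz=2 torch=6
After 9 (gather 8 gold): gold=8 quartz=2 torch=6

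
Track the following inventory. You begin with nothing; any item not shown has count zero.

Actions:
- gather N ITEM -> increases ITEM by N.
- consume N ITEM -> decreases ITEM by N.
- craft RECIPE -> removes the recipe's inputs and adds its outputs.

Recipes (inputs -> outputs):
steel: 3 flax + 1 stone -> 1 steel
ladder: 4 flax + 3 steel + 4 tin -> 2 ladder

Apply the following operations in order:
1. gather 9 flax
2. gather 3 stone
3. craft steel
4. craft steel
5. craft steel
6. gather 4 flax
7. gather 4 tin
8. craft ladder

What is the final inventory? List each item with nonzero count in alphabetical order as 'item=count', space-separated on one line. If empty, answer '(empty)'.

Answer: ladder=2

Derivation:
After 1 (gather 9 flax): flax=9
After 2 (gather 3 stone): flax=9 stone=3
After 3 (craft steel): flax=6 steel=1 stone=2
After 4 (craft steel): flax=3 steel=2 stone=1
After 5 (craft steel): steel=3
After 6 (gather 4 flax): flax=4 steel=3
After 7 (gather 4 tin): flax=4 steel=3 tin=4
After 8 (craft ladder): ladder=2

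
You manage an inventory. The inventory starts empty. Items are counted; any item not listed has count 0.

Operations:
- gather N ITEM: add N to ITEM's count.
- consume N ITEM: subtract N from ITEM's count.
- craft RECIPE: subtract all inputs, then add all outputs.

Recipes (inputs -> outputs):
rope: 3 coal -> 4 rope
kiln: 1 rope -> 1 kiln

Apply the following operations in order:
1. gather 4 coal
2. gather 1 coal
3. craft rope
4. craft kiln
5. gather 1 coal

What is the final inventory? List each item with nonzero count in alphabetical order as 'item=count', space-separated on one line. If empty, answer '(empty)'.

After 1 (gather 4 coal): coal=4
After 2 (gather 1 coal): coal=5
After 3 (craft rope): coal=2 rope=4
After 4 (craft kiln): coal=2 kiln=1 rope=3
After 5 (gather 1 coal): coal=3 kiln=1 rope=3

Answer: coal=3 kiln=1 rope=3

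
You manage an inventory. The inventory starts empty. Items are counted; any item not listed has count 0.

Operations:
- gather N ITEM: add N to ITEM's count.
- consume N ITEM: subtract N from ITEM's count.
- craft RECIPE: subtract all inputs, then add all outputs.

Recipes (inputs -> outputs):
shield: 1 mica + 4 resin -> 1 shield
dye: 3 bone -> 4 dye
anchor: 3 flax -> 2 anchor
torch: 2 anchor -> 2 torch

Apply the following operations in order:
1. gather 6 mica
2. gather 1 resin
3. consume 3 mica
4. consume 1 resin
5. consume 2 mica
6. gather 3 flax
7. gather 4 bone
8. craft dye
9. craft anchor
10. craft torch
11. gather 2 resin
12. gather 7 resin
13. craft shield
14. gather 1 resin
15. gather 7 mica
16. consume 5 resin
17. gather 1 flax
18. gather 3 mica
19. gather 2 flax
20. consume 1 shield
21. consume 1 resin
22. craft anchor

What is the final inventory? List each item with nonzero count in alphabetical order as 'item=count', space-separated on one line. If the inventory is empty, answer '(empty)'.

After 1 (gather 6 mica): mica=6
After 2 (gather 1 resin): mica=6 resin=1
After 3 (consume 3 mica): mica=3 resin=1
After 4 (consume 1 resin): mica=3
After 5 (consume 2 mica): mica=1
After 6 (gather 3 flax): flax=3 mica=1
After 7 (gather 4 bone): bone=4 flax=3 mica=1
After 8 (craft dye): bone=1 dye=4 flax=3 mica=1
After 9 (craft anchor): anchor=2 bone=1 dye=4 mica=1
After 10 (craft torch): bone=1 dye=4 mica=1 torch=2
After 11 (gather 2 resin): bone=1 dye=4 mica=1 resin=2 torch=2
After 12 (gather 7 resin): bone=1 dye=4 mica=1 resin=9 torch=2
After 13 (craft shield): bone=1 dye=4 resin=5 shield=1 torch=2
After 14 (gather 1 resin): bone=1 dye=4 resin=6 shield=1 torch=2
After 15 (gather 7 mica): bone=1 dye=4 mica=7 resin=6 shield=1 torch=2
After 16 (consume 5 resin): bone=1 dye=4 mica=7 resin=1 shield=1 torch=2
After 17 (gather 1 flax): bone=1 dye=4 flax=1 mica=7 resin=1 shield=1 torch=2
After 18 (gather 3 mica): bone=1 dye=4 flax=1 mica=10 resin=1 shield=1 torch=2
After 19 (gather 2 flax): bone=1 dye=4 flax=3 mica=10 resin=1 shield=1 torch=2
After 20 (consume 1 shield): bone=1 dye=4 flax=3 mica=10 resin=1 torch=2
After 21 (consume 1 resin): bone=1 dye=4 flax=3 mica=10 torch=2
After 22 (craft anchor): anchor=2 bone=1 dye=4 mica=10 torch=2

Answer: anchor=2 bone=1 dye=4 mica=10 torch=2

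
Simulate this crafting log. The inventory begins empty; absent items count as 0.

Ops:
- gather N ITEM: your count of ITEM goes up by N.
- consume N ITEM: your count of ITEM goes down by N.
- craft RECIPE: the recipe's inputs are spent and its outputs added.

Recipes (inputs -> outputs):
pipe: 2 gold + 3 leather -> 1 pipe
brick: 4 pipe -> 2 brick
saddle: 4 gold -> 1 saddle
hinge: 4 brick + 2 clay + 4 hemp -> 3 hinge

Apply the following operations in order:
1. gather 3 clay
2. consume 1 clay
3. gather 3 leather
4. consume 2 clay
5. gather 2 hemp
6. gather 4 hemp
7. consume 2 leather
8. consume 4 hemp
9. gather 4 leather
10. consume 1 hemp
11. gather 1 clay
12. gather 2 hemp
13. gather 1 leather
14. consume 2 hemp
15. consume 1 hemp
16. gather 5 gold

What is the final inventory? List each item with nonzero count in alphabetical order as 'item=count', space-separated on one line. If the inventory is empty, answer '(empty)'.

After 1 (gather 3 clay): clay=3
After 2 (consume 1 clay): clay=2
After 3 (gather 3 leather): clay=2 leather=3
After 4 (consume 2 clay): leather=3
After 5 (gather 2 hemp): hemp=2 leather=3
After 6 (gather 4 hemp): hemp=6 leather=3
After 7 (consume 2 leather): hemp=6 leather=1
After 8 (consume 4 hemp): hemp=2 leather=1
After 9 (gather 4 leather): hemp=2 leather=5
After 10 (consume 1 hemp): hemp=1 leather=5
After 11 (gather 1 clay): clay=1 hemp=1 leather=5
After 12 (gather 2 hemp): clay=1 hemp=3 leather=5
After 13 (gather 1 leather): clay=1 hemp=3 leather=6
After 14 (consume 2 hemp): clay=1 hemp=1 leather=6
After 15 (consume 1 hemp): clay=1 leather=6
After 16 (gather 5 gold): clay=1 gold=5 leather=6

Answer: clay=1 gold=5 leather=6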